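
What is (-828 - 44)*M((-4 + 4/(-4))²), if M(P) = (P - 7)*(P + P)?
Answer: -784800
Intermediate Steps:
M(P) = 2*P*(-7 + P) (M(P) = (-7 + P)*(2*P) = 2*P*(-7 + P))
(-828 - 44)*M((-4 + 4/(-4))²) = (-828 - 44)*(2*(-4 + 4/(-4))²*(-7 + (-4 + 4/(-4))²)) = -1744*(-4 + 4*(-¼))²*(-7 + (-4 + 4*(-¼))²) = -1744*(-4 - 1)²*(-7 + (-4 - 1)²) = -1744*(-5)²*(-7 + (-5)²) = -1744*25*(-7 + 25) = -1744*25*18 = -872*900 = -784800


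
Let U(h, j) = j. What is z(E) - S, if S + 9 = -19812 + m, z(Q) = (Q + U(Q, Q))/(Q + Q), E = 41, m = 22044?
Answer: -2222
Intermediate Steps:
z(Q) = 1 (z(Q) = (Q + Q)/(Q + Q) = (2*Q)/((2*Q)) = (2*Q)*(1/(2*Q)) = 1)
S = 2223 (S = -9 + (-19812 + 22044) = -9 + 2232 = 2223)
z(E) - S = 1 - 1*2223 = 1 - 2223 = -2222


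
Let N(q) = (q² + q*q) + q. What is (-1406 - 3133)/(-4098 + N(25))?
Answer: 1513/941 ≈ 1.6079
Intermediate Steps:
N(q) = q + 2*q² (N(q) = (q² + q²) + q = 2*q² + q = q + 2*q²)
(-1406 - 3133)/(-4098 + N(25)) = (-1406 - 3133)/(-4098 + 25*(1 + 2*25)) = -4539/(-4098 + 25*(1 + 50)) = -4539/(-4098 + 25*51) = -4539/(-4098 + 1275) = -4539/(-2823) = -4539*(-1/2823) = 1513/941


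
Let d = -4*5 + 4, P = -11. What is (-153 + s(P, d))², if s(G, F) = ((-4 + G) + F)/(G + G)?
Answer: 11122225/484 ≈ 22980.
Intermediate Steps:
d = -16 (d = -20 + 4 = -16)
s(G, F) = (-4 + F + G)/(2*G) (s(G, F) = (-4 + F + G)/((2*G)) = (-4 + F + G)*(1/(2*G)) = (-4 + F + G)/(2*G))
(-153 + s(P, d))² = (-153 + (½)*(-4 - 16 - 11)/(-11))² = (-153 + (½)*(-1/11)*(-31))² = (-153 + 31/22)² = (-3335/22)² = 11122225/484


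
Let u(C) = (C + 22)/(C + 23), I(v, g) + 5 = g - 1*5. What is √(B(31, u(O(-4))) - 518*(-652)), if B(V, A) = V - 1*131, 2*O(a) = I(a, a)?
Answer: 2*√84409 ≈ 581.06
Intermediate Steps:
I(v, g) = -10 + g (I(v, g) = -5 + (g - 1*5) = -5 + (g - 5) = -5 + (-5 + g) = -10 + g)
O(a) = -5 + a/2 (O(a) = (-10 + a)/2 = -5 + a/2)
u(C) = (22 + C)/(23 + C)
B(V, A) = -131 + V (B(V, A) = V - 131 = -131 + V)
√(B(31, u(O(-4))) - 518*(-652)) = √((-131 + 31) - 518*(-652)) = √(-100 + 337736) = √337636 = 2*√84409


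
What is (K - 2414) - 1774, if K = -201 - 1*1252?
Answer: -5641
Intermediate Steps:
K = -1453 (K = -201 - 1252 = -1453)
(K - 2414) - 1774 = (-1453 - 2414) - 1774 = -3867 - 1774 = -5641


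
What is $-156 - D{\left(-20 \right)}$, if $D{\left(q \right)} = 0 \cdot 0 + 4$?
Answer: $-160$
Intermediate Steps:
$D{\left(q \right)} = 4$ ($D{\left(q \right)} = 0 + 4 = 4$)
$-156 - D{\left(-20 \right)} = -156 - 4 = -160$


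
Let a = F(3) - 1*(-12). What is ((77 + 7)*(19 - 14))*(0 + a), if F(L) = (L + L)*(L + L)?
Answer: 20160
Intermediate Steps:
F(L) = 4*L² (F(L) = (2*L)*(2*L) = 4*L²)
a = 48 (a = 4*3² - 1*(-12) = 4*9 + 12 = 36 + 12 = 48)
((77 + 7)*(19 - 14))*(0 + a) = ((77 + 7)*(19 - 14))*(0 + 48) = (84*5)*48 = 420*48 = 20160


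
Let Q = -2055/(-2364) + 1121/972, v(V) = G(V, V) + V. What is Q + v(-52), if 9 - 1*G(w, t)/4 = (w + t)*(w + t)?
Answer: -2071760057/47871 ≈ -43278.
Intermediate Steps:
G(w, t) = 36 - 4*(t + w)² (G(w, t) = 36 - 4*(w + t)*(w + t) = 36 - 4*(t + w)*(t + w) = 36 - 4*(t + w)²)
v(V) = 36 + V - 16*V² (v(V) = (36 - 4*(V + V)²) + V = (36 - 4*4*V²) + V = (36 - 16*V²) + V = 36 + V - 16*V²)
Q = 96823/47871 (Q = -2055*(-1/2364) + 1121*(1/972) = 685/788 + 1121/972 = 96823/47871 ≈ 2.0226)
Q + v(-52) = 96823/47871 + (36 - 52 - 16*(-52)²) = 96823/47871 + (36 - 52 - 16*2704) = 96823/47871 + (36 - 52 - 43264) = 96823/47871 - 43280 = -2071760057/47871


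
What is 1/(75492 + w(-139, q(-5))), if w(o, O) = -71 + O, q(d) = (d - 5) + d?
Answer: 1/75406 ≈ 1.3262e-5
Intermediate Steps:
q(d) = -5 + 2*d (q(d) = (-5 + d) + d = -5 + 2*d)
1/(75492 + w(-139, q(-5))) = 1/(75492 + (-71 + (-5 + 2*(-5)))) = 1/(75492 + (-71 + (-5 - 10))) = 1/(75492 + (-71 - 15)) = 1/(75492 - 86) = 1/75406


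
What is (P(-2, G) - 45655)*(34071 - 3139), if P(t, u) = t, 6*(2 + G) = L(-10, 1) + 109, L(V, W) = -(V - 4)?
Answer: -1412262324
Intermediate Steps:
L(V, W) = 4 - V (L(V, W) = -(-4 + V) = 4 - V)
G = 37/2 (G = -2 + ((4 - 1*(-10)) + 109)/6 = -2 + ((4 + 10) + 109)/6 = -2 + (14 + 109)/6 = -2 + (1/6)*123 = -2 + 41/2 = 37/2 ≈ 18.500)
(P(-2, G) - 45655)*(34071 - 3139) = (-2 - 45655)*(34071 - 3139) = -45657*30932 = -1412262324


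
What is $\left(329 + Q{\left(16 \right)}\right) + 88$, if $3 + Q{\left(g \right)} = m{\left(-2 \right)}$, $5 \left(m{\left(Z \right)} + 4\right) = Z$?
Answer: $\frac{2048}{5} \approx 409.6$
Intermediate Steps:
$m{\left(Z \right)} = -4 + \frac{Z}{5}$
$Q{\left(g \right)} = - \frac{37}{5}$ ($Q{\left(g \right)} = -3 + \left(-4 + \frac{1}{5} \left(-2\right)\right) = -3 - \frac{22}{5} = - \frac{37}{5}$)
$\left(329 + Q{\left(16 \right)}\right) + 88 = \left(329 - \frac{37}{5}\right) + 88 = \frac{1608}{5} + 88 = \frac{2048}{5}$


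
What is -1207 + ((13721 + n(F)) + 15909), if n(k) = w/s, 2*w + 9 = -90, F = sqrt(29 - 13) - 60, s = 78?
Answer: 1477963/52 ≈ 28422.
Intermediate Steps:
F = -56 (F = sqrt(16) - 60 = 4 - 60 = -56)
w = -99/2 (w = -9/2 + (1/2)*(-90) = -9/2 - 45 = -99/2 ≈ -49.500)
n(k) = -33/52 (n(k) = -99/2/78 = -99/2*1/78 = -33/52)
-1207 + ((13721 + n(F)) + 15909) = -1207 + ((13721 - 33/52) + 15909) = -1207 + (713459/52 + 15909) = -1207 + 1540727/52 = 1477963/52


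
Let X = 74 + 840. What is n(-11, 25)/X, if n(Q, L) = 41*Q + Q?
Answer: -231/457 ≈ -0.50547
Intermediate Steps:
X = 914
n(Q, L) = 42*Q
n(-11, 25)/X = (42*(-11))/914 = -462*1/914 = -231/457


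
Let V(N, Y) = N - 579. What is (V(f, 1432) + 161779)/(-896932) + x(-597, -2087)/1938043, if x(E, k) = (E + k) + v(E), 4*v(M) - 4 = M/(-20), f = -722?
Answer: -6268260795099/34765855681520 ≈ -0.18030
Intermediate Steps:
v(M) = 1 - M/80 (v(M) = 1 + (M/(-20))/4 = 1 + (M*(-1/20))/4 = 1 + (-M/20)/4 = 1 - M/80)
V(N, Y) = -579 + N
x(E, k) = 1 + k + 79*E/80 (x(E, k) = (E + k) + (1 - E/80) = 1 + k + 79*E/80)
(V(f, 1432) + 161779)/(-896932) + x(-597, -2087)/1938043 = ((-579 - 722) + 161779)/(-896932) + (1 - 2087 + (79/80)*(-597))/1938043 = (-1301 + 161779)*(-1/896932) + (1 - 2087 - 47163/80)*(1/1938043) = 160478*(-1/896932) - 214043/80*1/1938043 = -80239/448466 - 214043/155043440 = -6268260795099/34765855681520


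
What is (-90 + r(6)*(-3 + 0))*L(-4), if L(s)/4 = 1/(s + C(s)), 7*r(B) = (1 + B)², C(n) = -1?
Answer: 444/5 ≈ 88.800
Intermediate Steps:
r(B) = (1 + B)²/7
L(s) = 4/(-1 + s) (L(s) = 4/(s - 1) = 4/(-1 + s))
(-90 + r(6)*(-3 + 0))*L(-4) = (-90 + ((1 + 6)²/7)*(-3 + 0))*(4/(-1 - 4)) = (-90 + ((⅐)*7²)*(-3))*(4/(-5)) = (-90 + ((⅐)*49)*(-3))*(4*(-⅕)) = (-90 + 7*(-3))*(-⅘) = (-90 - 21)*(-⅘) = -111*(-⅘) = 444/5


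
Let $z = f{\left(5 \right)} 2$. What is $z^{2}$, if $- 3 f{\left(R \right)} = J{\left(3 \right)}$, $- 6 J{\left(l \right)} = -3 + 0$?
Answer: $\frac{1}{9} \approx 0.11111$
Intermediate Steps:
$J{\left(l \right)} = \frac{1}{2}$ ($J{\left(l \right)} = - \frac{-3 + 0}{6} = \left(- \frac{1}{6}\right) \left(-3\right) = \frac{1}{2}$)
$f{\left(R \right)} = - \frac{1}{6}$ ($f{\left(R \right)} = \left(- \frac{1}{3}\right) \frac{1}{2} = - \frac{1}{6}$)
$z = - \frac{1}{3}$ ($z = \left(- \frac{1}{6}\right) 2 = - \frac{1}{3} \approx -0.33333$)
$z^{2} = \left(- \frac{1}{3}\right)^{2} = \frac{1}{9}$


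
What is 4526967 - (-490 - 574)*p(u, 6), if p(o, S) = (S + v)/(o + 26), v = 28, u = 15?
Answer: 185641823/41 ≈ 4.5278e+6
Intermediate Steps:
p(o, S) = (28 + S)/(26 + o) (p(o, S) = (S + 28)/(o + 26) = (28 + S)/(26 + o))
4526967 - (-490 - 574)*p(u, 6) = 4526967 - (-490 - 574)*(28 + 6)/(26 + 15) = 4526967 - (-1064)*34/41 = 4526967 - 1*(-36176/41) = 4526967 + 36176/41 = 185641823/41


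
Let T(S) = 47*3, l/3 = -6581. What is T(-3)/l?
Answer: -47/6581 ≈ -0.0071418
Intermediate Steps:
l = -19743 (l = 3*(-6581) = -19743)
T(S) = 141
T(-3)/l = 141/(-19743) = 141*(-1/19743) = -47/6581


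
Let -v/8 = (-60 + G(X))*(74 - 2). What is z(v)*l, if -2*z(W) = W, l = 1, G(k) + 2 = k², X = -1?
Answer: -17568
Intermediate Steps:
G(k) = -2 + k²
v = 35136 (v = -8*(-60 + (-2 + (-1)²))*(74 - 2) = -8*(-60 + (-2 + 1))*72 = -8*(-60 - 1)*72 = -(-488)*72 = -8*(-4392) = 35136)
z(W) = -W/2
z(v)*l = -½*35136*1 = -17568*1 = -17568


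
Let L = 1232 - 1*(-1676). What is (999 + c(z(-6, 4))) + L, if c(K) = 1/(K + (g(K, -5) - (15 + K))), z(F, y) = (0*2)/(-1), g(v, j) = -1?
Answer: 62511/16 ≈ 3906.9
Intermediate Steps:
z(F, y) = 0 (z(F, y) = 0*(-1) = 0)
L = 2908 (L = 1232 + 1676 = 2908)
c(K) = -1/16 (c(K) = 1/(K + (-1 - (15 + K))) = 1/(K + (-1 + (-15 - K))) = 1/(K + (-16 - K)) = 1/(-16) = -1/16)
(999 + c(z(-6, 4))) + L = (999 - 1/16) + 2908 = 15983/16 + 2908 = 62511/16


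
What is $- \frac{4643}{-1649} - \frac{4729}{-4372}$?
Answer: $\frac{28097317}{7209428} \approx 3.8973$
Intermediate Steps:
$- \frac{4643}{-1649} - \frac{4729}{-4372} = \left(-4643\right) \left(- \frac{1}{1649}\right) - - \frac{4729}{4372} = \frac{4643}{1649} + \frac{4729}{4372} = \frac{28097317}{7209428}$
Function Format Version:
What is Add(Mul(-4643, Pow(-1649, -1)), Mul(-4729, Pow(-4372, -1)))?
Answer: Rational(28097317, 7209428) ≈ 3.8973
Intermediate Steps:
Add(Mul(-4643, Pow(-1649, -1)), Mul(-4729, Pow(-4372, -1))) = Add(Mul(-4643, Rational(-1, 1649)), Mul(-4729, Rational(-1, 4372))) = Add(Rational(4643, 1649), Rational(4729, 4372)) = Rational(28097317, 7209428)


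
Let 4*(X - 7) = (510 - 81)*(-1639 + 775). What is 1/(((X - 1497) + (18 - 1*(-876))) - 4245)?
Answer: -1/97505 ≈ -1.0256e-5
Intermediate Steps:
X = -92657 (X = 7 + ((510 - 81)*(-1639 + 775))/4 = 7 + (429*(-864))/4 = 7 + (¼)*(-370656) = 7 - 92664 = -92657)
1/(((X - 1497) + (18 - 1*(-876))) - 4245) = 1/(((-92657 - 1497) + (18 - 1*(-876))) - 4245) = 1/((-94154 + (18 + 876)) - 4245) = 1/((-94154 + 894) - 4245) = 1/(-93260 - 4245) = 1/(-97505) = -1/97505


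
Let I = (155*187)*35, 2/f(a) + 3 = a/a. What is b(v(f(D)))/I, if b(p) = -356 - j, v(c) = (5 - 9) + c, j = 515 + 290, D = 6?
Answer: -1161/1014475 ≈ -0.0011444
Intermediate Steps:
f(a) = -1 (f(a) = 2/(-3 + a/a) = 2/(-3 + 1) = 2/(-2) = 2*(-½) = -1)
j = 805
v(c) = -4 + c
b(p) = -1161 (b(p) = -356 - 1*805 = -356 - 805 = -1161)
I = 1014475 (I = 28985*35 = 1014475)
b(v(f(D)))/I = -1161/1014475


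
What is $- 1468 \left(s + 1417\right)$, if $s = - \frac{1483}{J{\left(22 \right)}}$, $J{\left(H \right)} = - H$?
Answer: $- \frac{23970238}{11} \approx -2.1791 \cdot 10^{6}$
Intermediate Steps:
$s = \frac{1483}{22}$ ($s = - \frac{1483}{\left(-1\right) 22} = - \frac{1483}{-22} = \left(-1483\right) \left(- \frac{1}{22}\right) = \frac{1483}{22} \approx 67.409$)
$- 1468 \left(s + 1417\right) = - 1468 \left(\frac{1483}{22} + 1417\right) = \left(-1468\right) \frac{32657}{22} = - \frac{23970238}{11}$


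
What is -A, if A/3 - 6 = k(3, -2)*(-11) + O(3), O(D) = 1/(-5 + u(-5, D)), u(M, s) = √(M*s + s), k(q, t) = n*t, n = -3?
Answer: 6675/37 + 6*I*√3/37 ≈ 180.41 + 0.28087*I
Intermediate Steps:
k(q, t) = -3*t
u(M, s) = √(s + M*s)
O(D) = 1/(-5 + 2*√(-D)) (O(D) = 1/(-5 + √(D*(1 - 5))) = 1/(-5 + √(D*(-4))) = 1/(-5 + √(-4*D)) = 1/(-5 + 2*√(-D)))
A = -180 + 3/(-5 + 2*I*√3) (A = 18 + 3*(-3*(-2)*(-11) + 1/(-5 + 2*√(-1*3))) = 18 + 3*(6*(-11) + 1/(-5 + 2*√(-3))) = 18 + 3*(-66 + 1/(-5 + 2*(I*√3))) = 18 + 3*(-66 + 1/(-5 + 2*I*√3)) = 18 + (-198 + 3/(-5 + 2*I*√3)) = -180 + 3/(-5 + 2*I*√3) ≈ -180.41 - 0.28087*I)
-A = -(-6675/37 - 6*I*√3/37) = 6675/37 + 6*I*√3/37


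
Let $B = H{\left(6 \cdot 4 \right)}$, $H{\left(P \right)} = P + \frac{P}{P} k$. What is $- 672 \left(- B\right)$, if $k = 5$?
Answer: $19488$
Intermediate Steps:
$H{\left(P \right)} = 5 + P$ ($H{\left(P \right)} = P + \frac{P}{P} 5 = P + 1 \cdot 5 = P + 5 = 5 + P$)
$B = 29$ ($B = 5 + 6 \cdot 4 = 5 + 24 = 29$)
$- 672 \left(- B\right) = - 672 \left(\left(-1\right) 29\right) = \left(-672\right) \left(-29\right) = 19488$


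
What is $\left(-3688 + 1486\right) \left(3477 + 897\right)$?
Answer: $-9631548$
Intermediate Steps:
$\left(-3688 + 1486\right) \left(3477 + 897\right) = \left(-2202\right) 4374 = -9631548$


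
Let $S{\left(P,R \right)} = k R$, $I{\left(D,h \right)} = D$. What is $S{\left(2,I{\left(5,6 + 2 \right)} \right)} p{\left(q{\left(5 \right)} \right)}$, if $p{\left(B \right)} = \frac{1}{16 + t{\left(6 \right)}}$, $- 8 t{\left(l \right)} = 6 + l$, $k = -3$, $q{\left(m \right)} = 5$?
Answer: $- \frac{30}{29} \approx -1.0345$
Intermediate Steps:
$t{\left(l \right)} = - \frac{3}{4} - \frac{l}{8}$ ($t{\left(l \right)} = - \frac{6 + l}{8} = - \frac{3}{4} - \frac{l}{8}$)
$S{\left(P,R \right)} = - 3 R$
$p{\left(B \right)} = \frac{2}{29}$ ($p{\left(B \right)} = \frac{1}{16 - \frac{3}{2}} = \frac{1}{\frac{29}{2}} = \frac{2}{29}$)
$S{\left(2,I{\left(5,6 + 2 \right)} \right)} p{\left(q{\left(5 \right)} \right)} = \left(-3\right) 5 \cdot \frac{2}{29} = \left(-15\right) \frac{2}{29} = - \frac{30}{29}$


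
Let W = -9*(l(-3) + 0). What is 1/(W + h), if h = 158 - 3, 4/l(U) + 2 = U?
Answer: 5/811 ≈ 0.0061652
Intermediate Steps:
l(U) = 4/(-2 + U)
W = 36/5 (W = -9*(4/(-2 - 3) + 0) = -9*(4/(-5) + 0) = -9*(4*(-⅕) + 0) = -9*(-⅘ + 0) = -9*(-⅘) = 36/5 ≈ 7.2000)
h = 155
1/(W + h) = 1/(36/5 + 155) = 1/(811/5) = 5/811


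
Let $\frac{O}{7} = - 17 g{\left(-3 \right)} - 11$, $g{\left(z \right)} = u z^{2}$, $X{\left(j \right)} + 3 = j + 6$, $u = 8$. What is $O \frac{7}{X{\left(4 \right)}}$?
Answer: $-8645$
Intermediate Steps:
$X{\left(j \right)} = 3 + j$ ($X{\left(j \right)} = -3 + \left(j + 6\right) = -3 + \left(6 + j\right) = 3 + j$)
$g{\left(z \right)} = 8 z^{2}$
$O = -8645$ ($O = 7 \left(- 17 \cdot 8 \left(-3\right)^{2} - 11\right) = 7 \left(- 17 \cdot 8 \cdot 9 - 11\right) = 7 \left(\left(-17\right) 72 - 11\right) = 7 \left(-1224 - 11\right) = 7 \left(-1235\right) = -8645$)
$O \frac{7}{X{\left(4 \right)}} = - 8645 \frac{7}{3 + 4} = - 8645 \cdot \frac{7}{7} = - 8645 \cdot 7 \cdot \frac{1}{7} = \left(-8645\right) 1 = -8645$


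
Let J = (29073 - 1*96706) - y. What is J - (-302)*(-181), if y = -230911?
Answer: 108616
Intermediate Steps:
J = 163278 (J = (29073 - 1*96706) - 1*(-230911) = (29073 - 96706) + 230911 = -67633 + 230911 = 163278)
J - (-302)*(-181) = 163278 - (-302)*(-181) = 163278 - 1*54662 = 163278 - 54662 = 108616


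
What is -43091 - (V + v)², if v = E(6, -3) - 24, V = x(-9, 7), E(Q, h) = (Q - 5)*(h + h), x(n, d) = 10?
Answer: -43491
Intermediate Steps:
E(Q, h) = 2*h*(-5 + Q) (E(Q, h) = (-5 + Q)*(2*h) = 2*h*(-5 + Q))
V = 10
v = -30 (v = 2*(-3)*(-5 + 6) - 24 = 2*(-3)*1 - 24 = -6 - 24 = -30)
-43091 - (V + v)² = -43091 - (10 - 30)² = -43091 - 1*(-20)² = -43091 - 1*400 = -43091 - 400 = -43491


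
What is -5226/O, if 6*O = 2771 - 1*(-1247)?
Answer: -15678/2009 ≈ -7.8039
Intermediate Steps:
O = 2009/3 (O = (2771 - 1*(-1247))/6 = (2771 + 1247)/6 = (⅙)*4018 = 2009/3 ≈ 669.67)
-5226/O = -5226/2009/3 = -5226*3/2009 = -15678/2009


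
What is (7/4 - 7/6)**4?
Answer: 2401/20736 ≈ 0.11579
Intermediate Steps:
(7/4 - 7/6)**4 = (7/12)**4 = 2401/20736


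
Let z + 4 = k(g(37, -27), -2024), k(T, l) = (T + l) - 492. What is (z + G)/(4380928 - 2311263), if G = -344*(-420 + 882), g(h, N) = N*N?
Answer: -12363/159205 ≈ -0.077655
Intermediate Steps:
g(h, N) = N²
k(T, l) = -492 + T + l
z = -1791 (z = -4 + (-492 + (-27)² - 2024) = -4 + (-492 + 729 - 2024) = -4 - 1787 = -1791)
G = -158928 (G = -344*462 = -158928)
(z + G)/(4380928 - 2311263) = (-1791 - 158928)/(4380928 - 2311263) = -160719/2069665 = -160719*1/2069665 = -12363/159205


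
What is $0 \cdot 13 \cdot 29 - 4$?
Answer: $-4$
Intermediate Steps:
$0 \cdot 13 \cdot 29 - 4 = 0 \cdot 29 - 4 = 0 - 4 = -4$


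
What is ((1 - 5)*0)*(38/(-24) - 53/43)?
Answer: 0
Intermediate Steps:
((1 - 5)*0)*(38/(-24) - 53/43) = (-4*0)*(38*(-1/24) - 53*1/43) = 0*(-19/12 - 53/43) = 0*(-1453/516) = 0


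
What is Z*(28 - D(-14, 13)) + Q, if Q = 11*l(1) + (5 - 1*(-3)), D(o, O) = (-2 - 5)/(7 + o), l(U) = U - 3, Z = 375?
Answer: 10111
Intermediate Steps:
l(U) = -3 + U
D(o, O) = -7/(7 + o)
Q = -14 (Q = 11*(-3 + 1) + (5 - 1*(-3)) = 11*(-2) + (5 + 3) = -22 + 8 = -14)
Z*(28 - D(-14, 13)) + Q = 375*(28 - (-7)/(7 - 14)) - 14 = 375*(28 - (-7)/(-7)) - 14 = 375*(28 - (-7)*(-1)/7) - 14 = 375*(28 - 1*1) - 14 = 375*(28 - 1) - 14 = 375*27 - 14 = 10125 - 14 = 10111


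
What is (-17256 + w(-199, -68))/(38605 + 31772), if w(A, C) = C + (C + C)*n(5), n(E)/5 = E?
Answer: -6908/23459 ≈ -0.29447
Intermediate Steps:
n(E) = 5*E
w(A, C) = 51*C (w(A, C) = C + (C + C)*(5*5) = C + (2*C)*25 = C + 50*C = 51*C)
(-17256 + w(-199, -68))/(38605 + 31772) = (-17256 + 51*(-68))/(38605 + 31772) = (-17256 - 3468)/70377 = -20724*1/70377 = -6908/23459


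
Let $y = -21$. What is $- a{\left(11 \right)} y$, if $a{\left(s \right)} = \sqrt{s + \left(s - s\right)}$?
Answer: $21 \sqrt{11} \approx 69.649$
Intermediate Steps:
$a{\left(s \right)} = \sqrt{s}$ ($a{\left(s \right)} = \sqrt{s + 0} = \sqrt{s}$)
$- a{\left(11 \right)} y = - \sqrt{11} \left(-21\right) = 21 \sqrt{11}$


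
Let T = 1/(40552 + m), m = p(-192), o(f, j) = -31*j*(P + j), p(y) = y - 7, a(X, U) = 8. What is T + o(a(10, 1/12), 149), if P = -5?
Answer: -26840233007/40353 ≈ -6.6514e+5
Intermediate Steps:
p(y) = -7 + y
o(f, j) = -31*j*(-5 + j)
m = -199 (m = -7 - 192 = -199)
T = 1/40353 (T = 1/(40552 - 199) = 1/40353 ≈ 2.4781e-5)
T + o(a(10, 1/12), 149) = 1/40353 + 31*149*(5 - 1*149) = 1/40353 + 31*149*(5 - 149) = 1/40353 + 31*149*(-144) = 1/40353 - 665136 = -26840233007/40353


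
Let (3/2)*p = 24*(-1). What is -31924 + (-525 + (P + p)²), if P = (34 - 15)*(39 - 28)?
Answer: 4800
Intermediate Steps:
p = -16 (p = 2*(24*(-1))/3 = (⅔)*(-24) = -16)
P = 209 (P = 19*11 = 209)
-31924 + (-525 + (P + p)²) = -31924 + (-525 + (209 - 16)²) = -31924 + (-525 + 193²) = -31924 + (-525 + 37249) = -31924 + 36724 = 4800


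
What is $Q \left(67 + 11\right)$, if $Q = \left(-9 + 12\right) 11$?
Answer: $2574$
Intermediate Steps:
$Q = 33$ ($Q = 3 \cdot 11 = 33$)
$Q \left(67 + 11\right) = 33 \left(67 + 11\right) = 33 \cdot 78 = 2574$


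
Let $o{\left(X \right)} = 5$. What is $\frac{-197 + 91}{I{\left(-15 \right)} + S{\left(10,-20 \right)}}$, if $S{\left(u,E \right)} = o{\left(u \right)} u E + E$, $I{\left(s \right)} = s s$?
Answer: $\frac{2}{15} \approx 0.13333$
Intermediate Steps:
$I{\left(s \right)} = s^{2}$
$S{\left(u,E \right)} = E + 5 E u$ ($S{\left(u,E \right)} = 5 u E + E = 5 E u + E = E + 5 E u$)
$\frac{-197 + 91}{I{\left(-15 \right)} + S{\left(10,-20 \right)}} = \frac{-197 + 91}{\left(-15\right)^{2} - 20 \left(1 + 5 \cdot 10\right)} = - \frac{106}{225 - 20 \left(1 + 50\right)} = - \frac{106}{225 - 1020} = - \frac{106}{-795} = \left(-106\right) \left(- \frac{1}{795}\right) = \frac{2}{15}$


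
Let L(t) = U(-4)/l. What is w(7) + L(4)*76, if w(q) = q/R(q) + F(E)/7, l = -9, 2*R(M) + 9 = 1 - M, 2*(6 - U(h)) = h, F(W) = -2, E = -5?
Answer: -21664/315 ≈ -68.775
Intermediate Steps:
U(h) = 6 - h/2
R(M) = -4 - M/2 (R(M) = -9/2 + (1 - M)/2 = -9/2 + (½ - M/2) = -4 - M/2)
L(t) = -8/9 (L(t) = (6 - ½*(-4))/(-9) = (6 + 2)*(-⅑) = 8*(-⅑) = -8/9)
w(q) = -2/7 + q/(-4 - q/2) (w(q) = q/(-4 - q/2) - 2/7 = -2/7 + q/(-4 - q/2))
w(7) + L(4)*76 = 16*(-1 - 1*7)/(7*(8 + 7)) - 8/9*76 = (16/7)*(-1 - 7)/15 - 608/9 = (16/7)*(1/15)*(-8) - 608/9 = -128/105 - 608/9 = -21664/315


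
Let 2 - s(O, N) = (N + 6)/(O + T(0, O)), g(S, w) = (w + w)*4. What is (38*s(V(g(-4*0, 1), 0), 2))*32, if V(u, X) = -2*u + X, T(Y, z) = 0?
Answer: 3040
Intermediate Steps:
g(S, w) = 8*w (g(S, w) = (2*w)*4 = 8*w)
V(u, X) = X - 2*u
s(O, N) = 2 - (6 + N)/O (s(O, N) = 2 - (N + 6)/(O + 0) = 2 - (6 + N)/O)
(38*s(V(g(-4*0, 1), 0), 2))*32 = (38*((-6 - 1*2 + 2*(0 - 16))/(0 - 16)))*32 = (38*((-6 - 2 + 2*(0 - 2*8))/(0 - 2*8)))*32 = (38*((-6 - 2 + 2*(0 - 16))/(0 - 16)))*32 = (38*((-6 - 2 + 2*(-16))/(-16)))*32 = (38*(-(-6 - 2 - 32)/16))*32 = (38*(-1/16*(-40)))*32 = (38*(5/2))*32 = 95*32 = 3040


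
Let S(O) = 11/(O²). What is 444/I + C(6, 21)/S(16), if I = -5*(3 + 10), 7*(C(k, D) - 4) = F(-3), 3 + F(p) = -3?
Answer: 30172/455 ≈ 66.312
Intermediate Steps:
F(p) = -6 (F(p) = -3 - 3 = -6)
C(k, D) = 22/7 (C(k, D) = 4 + (⅐)*(-6) = 4 - 6/7 = 22/7)
S(O) = 11/O²
I = -65 (I = -5*13 = -65)
444/I + C(6, 21)/S(16) = 444/(-65) + 22/(7*((11/16²))) = 444*(-1/65) + 22/(7*((11*(1/256)))) = -444/65 + 22/(7*(11/256)) = -444/65 + (22/7)*(256/11) = -444/65 + 512/7 = 30172/455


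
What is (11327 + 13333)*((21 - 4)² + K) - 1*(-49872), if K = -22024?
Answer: -535935228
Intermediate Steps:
(11327 + 13333)*((21 - 4)² + K) - 1*(-49872) = (11327 + 13333)*((21 - 4)² - 22024) - 1*(-49872) = 24660*(17² - 22024) + 49872 = 24660*(289 - 22024) + 49872 = 24660*(-21735) + 49872 = -535985100 + 49872 = -535935228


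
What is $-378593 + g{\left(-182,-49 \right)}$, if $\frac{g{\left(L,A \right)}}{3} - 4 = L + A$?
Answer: $-379274$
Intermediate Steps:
$g{\left(L,A \right)} = 12 + 3 A + 3 L$ ($g{\left(L,A \right)} = 12 + 3 \left(L + A\right) = 12 + 3 \left(A + L\right) = 12 + \left(3 A + 3 L\right) = 12 + 3 A + 3 L$)
$-378593 + g{\left(-182,-49 \right)} = -378593 + \left(12 + 3 \left(-49\right) + 3 \left(-182\right)\right) = -378593 - 681 = -379274$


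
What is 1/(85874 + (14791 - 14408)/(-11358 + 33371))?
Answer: 22013/1890344745 ≈ 1.1645e-5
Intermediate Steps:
1/(85874 + (14791 - 14408)/(-11358 + 33371)) = 1/(85874 + 383/22013) = 1/(1890344745/22013) = 22013/1890344745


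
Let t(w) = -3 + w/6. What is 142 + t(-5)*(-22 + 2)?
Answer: 656/3 ≈ 218.67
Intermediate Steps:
t(w) = -3 + w/6 (t(w) = -3 + w*(⅙) = -3 + w/6)
142 + t(-5)*(-22 + 2) = 142 + (-3 + (⅙)*(-5))*(-22 + 2) = 142 + (-3 - ⅚)*(-20) = 142 - 23/6*(-20) = 142 + 230/3 = 656/3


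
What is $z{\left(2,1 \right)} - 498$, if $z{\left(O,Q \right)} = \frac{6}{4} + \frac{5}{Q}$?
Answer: $- \frac{983}{2} \approx -491.5$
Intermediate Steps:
$z{\left(O,Q \right)} = \frac{3}{2} + \frac{5}{Q}$ ($z{\left(O,Q \right)} = 6 \cdot \frac{1}{4} + \frac{5}{Q} = \frac{3}{2} + \frac{5}{Q}$)
$z{\left(2,1 \right)} - 498 = \left(\frac{3}{2} + \frac{5}{1}\right) - 498 = \left(\frac{3}{2} + 5 \cdot 1\right) - 498 = \left(\frac{3}{2} + 5\right) - 498 = \frac{13}{2} - 498 = - \frac{983}{2}$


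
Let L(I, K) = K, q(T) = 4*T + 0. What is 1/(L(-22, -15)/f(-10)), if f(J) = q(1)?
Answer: -4/15 ≈ -0.26667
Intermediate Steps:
q(T) = 4*T
f(J) = 4 (f(J) = 4*1 = 4)
1/(L(-22, -15)/f(-10)) = 1/(-15/4) = -4/15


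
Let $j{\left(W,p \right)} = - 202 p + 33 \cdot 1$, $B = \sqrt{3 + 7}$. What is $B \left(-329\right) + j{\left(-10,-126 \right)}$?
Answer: $25485 - 329 \sqrt{10} \approx 24445.0$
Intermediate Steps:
$B = \sqrt{10} \approx 3.1623$
$j{\left(W,p \right)} = 33 - 202 p$ ($j{\left(W,p \right)} = - 202 p + 33 = 33 - 202 p$)
$B \left(-329\right) + j{\left(-10,-126 \right)} = \sqrt{10} \left(-329\right) + \left(33 - -25452\right) = - 329 \sqrt{10} + \left(33 + 25452\right) = - 329 \sqrt{10} + 25485 = 25485 - 329 \sqrt{10}$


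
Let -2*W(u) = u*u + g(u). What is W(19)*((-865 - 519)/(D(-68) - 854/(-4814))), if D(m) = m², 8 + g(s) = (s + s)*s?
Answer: 358113460/2226079 ≈ 160.87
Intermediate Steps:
g(s) = -8 + 2*s² (g(s) = -8 + (s + s)*s = -8 + (2*s)*s = -8 + 2*s²)
W(u) = 4 - 3*u²/2 (W(u) = -(u*u + (-8 + 2*u²))/2 = -(u² + (-8 + 2*u²))/2 = -(-8 + 3*u²)/2 = 4 - 3*u²/2)
W(19)*((-865 - 519)/(D(-68) - 854/(-4814))) = (4 - 3/2*19²)*((-865 - 519)/((-68)² - 854/(-4814))) = (4 - 3/2*361)*(-1384/(4624 - 854*(-1/4814))) = (4 - 1083/2)*(-1384/(4624 + 427/2407)) = -(-743900)/11130395/2407 = -(-743900)*2407/11130395 = -1075/2*(-3331288/11130395) = 358113460/2226079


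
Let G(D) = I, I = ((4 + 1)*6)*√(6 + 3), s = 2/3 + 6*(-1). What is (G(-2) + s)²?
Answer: 64516/9 ≈ 7168.4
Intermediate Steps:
s = -16/3 (s = 2*(⅓) - 6 = ⅔ - 6 = -16/3 ≈ -5.3333)
I = 90 (I = (5*6)*√9 = 30*3 = 90)
G(D) = 90
(G(-2) + s)² = (90 - 16/3)² = (254/3)² = 64516/9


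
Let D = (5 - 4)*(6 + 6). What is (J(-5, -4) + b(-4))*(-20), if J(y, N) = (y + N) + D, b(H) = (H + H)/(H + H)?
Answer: -80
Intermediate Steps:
b(H) = 1 (b(H) = (2*H)/((2*H)) = (2*H)*(1/(2*H)) = 1)
D = 12 (D = 1*12 = 12)
J(y, N) = 12 + N + y (J(y, N) = (y + N) + 12 = (N + y) + 12 = 12 + N + y)
(J(-5, -4) + b(-4))*(-20) = ((12 - 4 - 5) + 1)*(-20) = (3 + 1)*(-20) = 4*(-20) = -80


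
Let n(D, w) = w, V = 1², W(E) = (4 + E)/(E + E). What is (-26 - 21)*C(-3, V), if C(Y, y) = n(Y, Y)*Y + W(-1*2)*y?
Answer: -799/2 ≈ -399.50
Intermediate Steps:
W(E) = (4 + E)/(2*E) (W(E) = (4 + E)/((2*E)) = (4 + E)*(1/(2*E)) = (4 + E)/(2*E))
V = 1
C(Y, y) = Y² - y/2 (C(Y, y) = Y*Y + ((4 - 1*2)/(2*((-1*2))))*y = Y² + ((½)*(4 - 2)/(-2))*y = Y² + ((½)*(-½)*2)*y = Y² - y/2)
(-26 - 21)*C(-3, V) = (-26 - 21)*((-3)² - ½*1) = -47*(9 - ½) = -47*17/2 = -799/2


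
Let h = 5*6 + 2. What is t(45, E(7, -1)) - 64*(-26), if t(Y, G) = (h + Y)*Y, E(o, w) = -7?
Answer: 5129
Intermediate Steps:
h = 32 (h = 30 + 2 = 32)
t(Y, G) = Y*(32 + Y) (t(Y, G) = (32 + Y)*Y = Y*(32 + Y))
t(45, E(7, -1)) - 64*(-26) = 45*(32 + 45) - 64*(-26) = 45*77 - 1*(-1664) = 3465 + 1664 = 5129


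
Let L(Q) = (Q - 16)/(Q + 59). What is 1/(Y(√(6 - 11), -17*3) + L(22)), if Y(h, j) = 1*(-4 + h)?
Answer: -2862/14881 - 729*I*√5/14881 ≈ -0.19233 - 0.10954*I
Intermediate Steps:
L(Q) = (-16 + Q)/(59 + Q)
Y(h, j) = -4 + h
1/(Y(√(6 - 11), -17*3) + L(22)) = 1/((-4 + √(6 - 11)) + (-16 + 22)/(59 + 22)) = 1/((-4 + √(-5)) + 6/81) = 1/((-4 + I*√5) + (1/81)*6) = 1/((-4 + I*√5) + 2/27) = 1/(-106/27 + I*√5)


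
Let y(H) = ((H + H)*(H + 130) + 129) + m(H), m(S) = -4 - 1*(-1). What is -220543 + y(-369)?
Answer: -44035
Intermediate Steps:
m(S) = -3 (m(S) = -4 + 1 = -3)
y(H) = 126 + 2*H*(130 + H) (y(H) = ((H + H)*(H + 130) + 129) - 3 = ((2*H)*(130 + H) + 129) - 3 = (2*H*(130 + H) + 129) - 3 = (129 + 2*H*(130 + H)) - 3 = 126 + 2*H*(130 + H))
-220543 + y(-369) = -220543 + (126 + 2*(-369)² + 260*(-369)) = -220543 + (126 + 2*136161 - 95940) = -220543 + (126 + 272322 - 95940) = -220543 + 176508 = -44035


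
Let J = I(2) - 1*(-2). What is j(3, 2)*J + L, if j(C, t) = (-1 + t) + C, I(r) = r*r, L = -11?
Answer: 13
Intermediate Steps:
I(r) = r²
j(C, t) = -1 + C + t
J = 6 (J = 2² - 1*(-2) = 4 + 2 = 6)
j(3, 2)*J + L = (-1 + 3 + 2)*6 - 11 = 4*6 - 11 = 24 - 11 = 13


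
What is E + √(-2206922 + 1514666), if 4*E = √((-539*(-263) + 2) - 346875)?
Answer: I*(√51279 + 8*√43266)/2 ≈ 945.24*I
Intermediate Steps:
E = I*√51279/2 (E = √((-539*(-263) + 2) - 346875)/4 = √((141757 + 2) - 346875)/4 = √(141759 - 346875)/4 = √(-205116)/4 = (2*I*√51279)/4 = I*√51279/2 ≈ 113.22*I)
E + √(-2206922 + 1514666) = I*√51279/2 + √(-2206922 + 1514666) = I*√51279/2 + √(-692256) = I*√51279/2 + 4*I*√43266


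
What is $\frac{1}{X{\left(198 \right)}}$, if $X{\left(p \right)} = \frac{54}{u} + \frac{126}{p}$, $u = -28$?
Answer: $- \frac{154}{199} \approx -0.77387$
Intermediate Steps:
$X{\left(p \right)} = - \frac{27}{14} + \frac{126}{p}$ ($X{\left(p \right)} = \frac{54}{-28} + \frac{126}{p} = 54 \left(- \frac{1}{28}\right) + \frac{126}{p} = - \frac{27}{14} + \frac{126}{p}$)
$\frac{1}{X{\left(198 \right)}} = \frac{1}{- \frac{27}{14} + \frac{126}{198}} = \frac{1}{- \frac{27}{14} + 126 \cdot \frac{1}{198}} = \frac{1}{- \frac{27}{14} + \frac{7}{11}} = \frac{1}{- \frac{199}{154}} = - \frac{154}{199}$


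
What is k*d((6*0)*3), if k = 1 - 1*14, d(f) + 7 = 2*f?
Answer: 91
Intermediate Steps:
d(f) = -7 + 2*f
k = -13 (k = 1 - 14 = -13)
k*d((6*0)*3) = -13*(-7 + 2*((6*0)*3)) = -13*(-7 + 2*(0*3)) = -13*(-7 + 2*0) = -13*(-7 + 0) = -13*(-7) = 91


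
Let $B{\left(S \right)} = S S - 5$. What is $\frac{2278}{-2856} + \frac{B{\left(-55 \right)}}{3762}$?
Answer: $\frac{271}{52668} \approx 0.0051454$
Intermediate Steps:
$B{\left(S \right)} = -5 + S^{2}$ ($B{\left(S \right)} = S^{2} - 5 = -5 + S^{2}$)
$\frac{2278}{-2856} + \frac{B{\left(-55 \right)}}{3762} = \frac{2278}{-2856} + \frac{-5 + \left(-55\right)^{2}}{3762} = 2278 \left(- \frac{1}{2856}\right) + \left(-5 + 3025\right) \frac{1}{3762} = - \frac{67}{84} + 3020 \cdot \frac{1}{3762} = - \frac{67}{84} + \frac{1510}{1881} = \frac{271}{52668}$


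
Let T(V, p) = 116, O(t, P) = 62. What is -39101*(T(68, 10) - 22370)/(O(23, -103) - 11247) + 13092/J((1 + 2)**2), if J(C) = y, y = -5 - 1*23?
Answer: -6127684083/78295 ≈ -78264.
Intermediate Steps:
y = -28 (y = -5 - 23 = -28)
J(C) = -28
-39101*(T(68, 10) - 22370)/(O(23, -103) - 11247) + 13092/J((1 + 2)**2) = -39101*(116 - 22370)/(62 - 11247) + 13092/(-28) = -39101/((-11185/(-22254))) + 13092*(-1/28) = -39101/((-11185*(-1/22254))) - 3273/7 = -39101/11185/22254 - 3273/7 = -39101*22254/11185 - 3273/7 = -870153654/11185 - 3273/7 = -6127684083/78295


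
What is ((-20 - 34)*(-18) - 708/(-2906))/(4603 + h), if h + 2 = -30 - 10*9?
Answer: 1412670/6510893 ≈ 0.21697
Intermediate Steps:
h = -122 (h = -2 + (-30 - 10*9) = -2 + (-30 - 90) = -2 - 120 = -122)
((-20 - 34)*(-18) - 708/(-2906))/(4603 + h) = ((-20 - 34)*(-18) - 708/(-2906))/(4603 - 122) = (-54*(-18) - 708*(-1/2906))/4481 = (972 + 354/1453)*(1/4481) = (1412670/1453)*(1/4481) = 1412670/6510893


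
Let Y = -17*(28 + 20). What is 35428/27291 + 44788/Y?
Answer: -99450005/1855788 ≈ -53.589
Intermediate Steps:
Y = -816 (Y = -17*48 = -816)
35428/27291 + 44788/Y = 35428/27291 + 44788/(-816) = 35428*(1/27291) + 44788*(-1/816) = 35428/27291 - 11197/204 = -99450005/1855788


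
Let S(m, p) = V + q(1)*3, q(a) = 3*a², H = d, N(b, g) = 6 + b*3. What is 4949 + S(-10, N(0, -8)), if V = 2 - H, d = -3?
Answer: 4963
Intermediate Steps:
N(b, g) = 6 + 3*b
H = -3
V = 5 (V = 2 - 1*(-3) = 2 + 3 = 5)
S(m, p) = 14 (S(m, p) = 5 + (3*1²)*3 = 5 + (3*1)*3 = 5 + 3*3 = 5 + 9 = 14)
4949 + S(-10, N(0, -8)) = 4949 + 14 = 4963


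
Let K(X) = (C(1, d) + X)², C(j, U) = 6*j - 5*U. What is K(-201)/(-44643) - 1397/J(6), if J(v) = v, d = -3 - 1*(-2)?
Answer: -20860957/89286 ≈ -233.64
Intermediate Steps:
d = -1 (d = -3 + 2 = -1)
C(j, U) = -5*U + 6*j
K(X) = (11 + X)² (K(X) = ((-5*(-1) + 6*1) + X)² = ((5 + 6) + X)² = (11 + X)²)
K(-201)/(-44643) - 1397/J(6) = (11 - 201)²/(-44643) - 1397/6 = (-190)²*(-1/44643) - 1397*⅙ = 36100*(-1/44643) - 1397/6 = -36100/44643 - 1397/6 = -20860957/89286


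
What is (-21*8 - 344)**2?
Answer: 262144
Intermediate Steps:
(-21*8 - 344)**2 = (-168 - 344)**2 = (-512)**2 = 262144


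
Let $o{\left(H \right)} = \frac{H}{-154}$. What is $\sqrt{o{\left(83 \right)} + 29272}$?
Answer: $\frac{\sqrt{694201970}}{154} \approx 171.09$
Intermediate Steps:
$o{\left(H \right)} = - \frac{H}{154}$ ($o{\left(H \right)} = H \left(- \frac{1}{154}\right) = - \frac{H}{154}$)
$\sqrt{o{\left(83 \right)} + 29272} = \sqrt{\left(- \frac{1}{154}\right) 83 + 29272} = \sqrt{- \frac{83}{154} + 29272} = \sqrt{\frac{4507805}{154}} = \frac{\sqrt{694201970}}{154}$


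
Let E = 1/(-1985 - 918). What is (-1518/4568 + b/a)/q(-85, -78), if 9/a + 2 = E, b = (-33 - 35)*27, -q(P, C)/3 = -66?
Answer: 901162325/437609832 ≈ 2.0593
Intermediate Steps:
q(P, C) = 198 (q(P, C) = -3*(-66) = 198)
b = -1836 (b = -68*27 = -1836)
E = -1/2903 (E = 1/(-2903) = -1/2903 ≈ -0.00034447)
a = -26127/5807 (a = 9/(-2 - 1/2903) = 9/(-5807/2903) = 9*(-2903/5807) = -26127/5807 ≈ -4.4992)
(-1518/4568 + b/a)/q(-85, -78) = (-1518/4568 - 1836/(-26127/5807))/198 = (-1518*1/4568 - 1836*(-5807/26127))*(1/198) = (-759/2284 + 1184628/2903)*(1/198) = (2703486975/6630452)*(1/198) = 901162325/437609832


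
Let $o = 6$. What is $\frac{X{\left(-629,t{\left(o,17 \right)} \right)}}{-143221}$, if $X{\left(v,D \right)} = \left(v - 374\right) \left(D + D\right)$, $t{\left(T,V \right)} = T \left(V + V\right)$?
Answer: $\frac{409224}{143221} \approx 2.8573$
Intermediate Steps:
$t{\left(T,V \right)} = 2 T V$ ($t{\left(T,V \right)} = T 2 V = 2 T V$)
$X{\left(v,D \right)} = 2 D \left(-374 + v\right)$ ($X{\left(v,D \right)} = \left(-374 + v\right) 2 D = 2 D \left(-374 + v\right)$)
$\frac{X{\left(-629,t{\left(o,17 \right)} \right)}}{-143221} = \frac{2 \cdot 2 \cdot 6 \cdot 17 \left(-374 - 629\right)}{-143221} = 2 \cdot 204 \left(-1003\right) \left(- \frac{1}{143221}\right) = \left(-409224\right) \left(- \frac{1}{143221}\right) = \frac{409224}{143221}$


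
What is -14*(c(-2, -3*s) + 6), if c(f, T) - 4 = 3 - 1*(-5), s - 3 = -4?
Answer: -252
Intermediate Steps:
s = -1 (s = 3 - 4 = -1)
c(f, T) = 12 (c(f, T) = 4 + (3 - 1*(-5)) = 4 + (3 + 5) = 4 + 8 = 12)
-14*(c(-2, -3*s) + 6) = -14*(12 + 6) = -14*18 = -252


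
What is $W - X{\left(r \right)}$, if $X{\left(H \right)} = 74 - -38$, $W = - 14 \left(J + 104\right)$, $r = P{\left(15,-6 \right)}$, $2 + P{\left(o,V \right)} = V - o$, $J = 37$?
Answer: $-2086$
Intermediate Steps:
$P{\left(o,V \right)} = -2 + V - o$ ($P{\left(o,V \right)} = -2 + \left(V - o\right) = -2 + V - o$)
$r = -23$ ($r = -2 - 6 - 15 = -23$)
$W = -1974$ ($W = - 14 \left(37 + 104\right) = \left(-14\right) 141 = -1974$)
$X{\left(H \right)} = 112$ ($X{\left(H \right)} = 74 + 38 = 112$)
$W - X{\left(r \right)} = -1974 - 112 = -2086$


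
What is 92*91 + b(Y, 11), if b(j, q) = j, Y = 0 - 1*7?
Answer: 8365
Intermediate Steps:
Y = -7 (Y = 0 - 7 = -7)
92*91 + b(Y, 11) = 92*91 - 7 = 8372 - 7 = 8365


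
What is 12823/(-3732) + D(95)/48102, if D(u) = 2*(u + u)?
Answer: -102565631/29919444 ≈ -3.4281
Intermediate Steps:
D(u) = 4*u (D(u) = 2*(2*u) = 4*u)
12823/(-3732) + D(95)/48102 = 12823/(-3732) + (4*95)/48102 = 12823*(-1/3732) + 380*(1/48102) = -12823/3732 + 190/24051 = -102565631/29919444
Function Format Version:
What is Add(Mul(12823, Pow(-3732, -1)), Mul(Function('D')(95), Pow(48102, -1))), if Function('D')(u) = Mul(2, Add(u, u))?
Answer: Rational(-102565631, 29919444) ≈ -3.4281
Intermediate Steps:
Function('D')(u) = Mul(4, u) (Function('D')(u) = Mul(2, Mul(2, u)) = Mul(4, u))
Add(Mul(12823, Pow(-3732, -1)), Mul(Function('D')(95), Pow(48102, -1))) = Add(Mul(12823, Pow(-3732, -1)), Mul(Mul(4, 95), Pow(48102, -1))) = Add(Mul(12823, Rational(-1, 3732)), Mul(380, Rational(1, 48102))) = Add(Rational(-12823, 3732), Rational(190, 24051)) = Rational(-102565631, 29919444)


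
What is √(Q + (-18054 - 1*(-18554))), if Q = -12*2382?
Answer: 2*I*√7021 ≈ 167.58*I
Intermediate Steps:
Q = -28584
√(Q + (-18054 - 1*(-18554))) = √(-28584 + (-18054 - 1*(-18554))) = √(-28584 + (-18054 + 18554)) = √(-28584 + 500) = √(-28084) = 2*I*√7021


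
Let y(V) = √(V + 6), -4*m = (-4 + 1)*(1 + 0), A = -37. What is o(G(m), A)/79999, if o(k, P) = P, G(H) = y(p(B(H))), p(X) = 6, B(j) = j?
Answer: -37/79999 ≈ -0.00046251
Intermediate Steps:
m = ¾ (m = -(-4 + 1)*(1 + 0)/4 = -(-3)/4 = -¼*(-3) = ¾ ≈ 0.75000)
y(V) = √(6 + V)
G(H) = 2*√3 (G(H) = √(6 + 6) = √12 = 2*√3)
o(G(m), A)/79999 = -37/79999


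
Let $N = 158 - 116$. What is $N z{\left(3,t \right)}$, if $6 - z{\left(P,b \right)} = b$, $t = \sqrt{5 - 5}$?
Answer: $252$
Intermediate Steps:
$N = 42$ ($N = 158 - 116 = 42$)
$t = 0$ ($t = \sqrt{0} = 0$)
$z{\left(P,b \right)} = 6 - b$
$N z{\left(3,t \right)} = 42 \left(6 - 0\right) = 42 \left(6 + 0\right) = 42 \cdot 6 = 252$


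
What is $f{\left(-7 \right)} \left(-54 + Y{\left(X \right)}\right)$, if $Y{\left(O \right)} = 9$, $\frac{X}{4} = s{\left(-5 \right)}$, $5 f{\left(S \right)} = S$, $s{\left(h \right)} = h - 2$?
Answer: $63$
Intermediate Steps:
$s{\left(h \right)} = -2 + h$
$f{\left(S \right)} = \frac{S}{5}$
$X = -28$ ($X = 4 \left(-2 - 5\right) = 4 \left(-7\right) = -28$)
$f{\left(-7 \right)} \left(-54 + Y{\left(X \right)}\right) = \frac{1}{5} \left(-7\right) \left(-54 + 9\right) = \left(- \frac{7}{5}\right) \left(-45\right) = 63$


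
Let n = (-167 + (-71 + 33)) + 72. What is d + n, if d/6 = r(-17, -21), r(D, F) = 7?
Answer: -91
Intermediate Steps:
n = -133 (n = (-167 - 38) + 72 = -205 + 72 = -133)
d = 42 (d = 6*7 = 42)
d + n = 42 - 133 = -91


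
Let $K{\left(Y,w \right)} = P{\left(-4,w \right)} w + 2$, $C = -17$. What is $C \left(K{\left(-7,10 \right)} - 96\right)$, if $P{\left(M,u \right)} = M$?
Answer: $2278$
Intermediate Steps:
$K{\left(Y,w \right)} = 2 - 4 w$ ($K{\left(Y,w \right)} = - 4 w + 2 = 2 - 4 w$)
$C \left(K{\left(-7,10 \right)} - 96\right) = - 17 \left(\left(2 - 40\right) - 96\right) = - 17 \left(-38 - 96\right) = \left(-17\right) \left(-134\right) = 2278$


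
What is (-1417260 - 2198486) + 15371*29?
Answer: -3169987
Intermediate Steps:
(-1417260 - 2198486) + 15371*29 = -3615746 + 445759 = -3169987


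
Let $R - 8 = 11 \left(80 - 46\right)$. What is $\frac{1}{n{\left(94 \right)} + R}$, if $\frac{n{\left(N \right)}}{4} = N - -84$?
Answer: $\frac{1}{1094} \approx 0.00091408$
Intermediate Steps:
$n{\left(N \right)} = 336 + 4 N$ ($n{\left(N \right)} = 4 \left(N - -84\right) = 4 \left(N + 84\right) = 4 \left(84 + N\right) = 336 + 4 N$)
$R = 382$ ($R = 8 + 11 \left(80 - 46\right) = 8 + 11 \cdot 34 = 8 + 374 = 382$)
$\frac{1}{n{\left(94 \right)} + R} = \frac{1}{\left(336 + 4 \cdot 94\right) + 382} = \frac{1}{\left(336 + 376\right) + 382} = \frac{1}{712 + 382} = \frac{1}{1094}$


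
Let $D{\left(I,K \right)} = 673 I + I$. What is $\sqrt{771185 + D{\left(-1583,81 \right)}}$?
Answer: $i \sqrt{295757} \approx 543.84 i$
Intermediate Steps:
$D{\left(I,K \right)} = 674 I$
$\sqrt{771185 + D{\left(-1583,81 \right)}} = \sqrt{771185 + 674 \left(-1583\right)} = \sqrt{771185 - 1066942} = \sqrt{-295757} = i \sqrt{295757}$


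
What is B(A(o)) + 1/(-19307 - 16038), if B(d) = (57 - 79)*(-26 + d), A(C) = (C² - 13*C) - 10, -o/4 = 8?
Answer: -1091736361/35345 ≈ -30888.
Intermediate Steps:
o = -32 (o = -4*8 = -32)
A(C) = -10 + C² - 13*C
B(d) = 572 - 22*d (B(d) = -22*(-26 + d) = 572 - 22*d)
B(A(o)) + 1/(-19307 - 16038) = (572 - 22*(-10 + (-32)² - 13*(-32))) + 1/(-19307 - 16038) = (572 - 22*(-10 + 1024 + 416)) + 1/(-35345) = (572 - 22*1430) - 1/35345 = (572 - 31460) - 1/35345 = -30888 - 1/35345 = -1091736361/35345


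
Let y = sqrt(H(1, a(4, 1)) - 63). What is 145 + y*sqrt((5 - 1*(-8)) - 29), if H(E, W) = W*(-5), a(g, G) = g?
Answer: 145 - 4*sqrt(83) ≈ 108.56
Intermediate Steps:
H(E, W) = -5*W
y = I*sqrt(83) (y = sqrt(-5*4 - 63) = sqrt(-20 - 63) = sqrt(-83) = I*sqrt(83) ≈ 9.1104*I)
145 + y*sqrt((5 - 1*(-8)) - 29) = 145 + (I*sqrt(83))*sqrt((5 - 1*(-8)) - 29) = 145 + (I*sqrt(83))*sqrt((5 + 8) - 29) = 145 + (I*sqrt(83))*sqrt(13 - 29) = 145 + (I*sqrt(83))*sqrt(-16) = 145 + (I*sqrt(83))*(4*I) = 145 - 4*sqrt(83)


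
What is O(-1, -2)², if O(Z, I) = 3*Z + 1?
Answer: 4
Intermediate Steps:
O(Z, I) = 1 + 3*Z
O(-1, -2)² = (1 + 3*(-1))² = (1 - 3)² = (-2)² = 4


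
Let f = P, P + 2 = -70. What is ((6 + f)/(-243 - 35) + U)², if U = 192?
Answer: 714011841/19321 ≈ 36955.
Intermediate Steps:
P = -72 (P = -2 - 70 = -72)
f = -72
((6 + f)/(-243 - 35) + U)² = ((6 - 72)/(-243 - 35) + 192)² = (-66/(-278) + 192)² = (-66*(-1/278) + 192)² = (33/139 + 192)² = (26721/139)² = 714011841/19321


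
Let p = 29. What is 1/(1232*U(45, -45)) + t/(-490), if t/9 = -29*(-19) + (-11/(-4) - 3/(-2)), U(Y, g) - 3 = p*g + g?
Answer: -592354061/58082640 ≈ -10.198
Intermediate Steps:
U(Y, g) = 3 + 30*g (U(Y, g) = 3 + (29*g + g) = 3 + 30*g)
t = 19989/4 (t = 9*(-29*(-19) + (-11/(-4) - 3/(-2))) = 9*(551 + (-11*(-¼) - 3*(-½))) = 9*(551 + (11/4 + 3/2)) = 9*(551 + 17/4) = 9*(2221/4) = 19989/4 ≈ 4997.3)
1/(1232*U(45, -45)) + t/(-490) = 1/(1232*(3 + 30*(-45))) + (19989/4)/(-490) = 1/(1232*(3 - 1350)) + (19989/4)*(-1/490) = (1/1232)/(-1347) - 19989/1960 = (1/1232)*(-1/1347) - 19989/1960 = -1/1659504 - 19989/1960 = -592354061/58082640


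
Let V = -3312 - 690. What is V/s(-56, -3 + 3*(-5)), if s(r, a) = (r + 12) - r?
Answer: -667/2 ≈ -333.50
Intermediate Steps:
s(r, a) = 12 (s(r, a) = (12 + r) - r = 12)
V = -4002
V/s(-56, -3 + 3*(-5)) = -4002/12 = -4002*1/12 = -667/2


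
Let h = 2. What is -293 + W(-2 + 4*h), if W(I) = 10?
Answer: -283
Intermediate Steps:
-293 + W(-2 + 4*h) = -293 + 10 = -283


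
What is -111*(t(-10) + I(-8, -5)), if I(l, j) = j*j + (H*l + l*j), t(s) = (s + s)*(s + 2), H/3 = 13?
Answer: 9657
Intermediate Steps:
H = 39 (H = 3*13 = 39)
t(s) = 2*s*(2 + s) (t(s) = (2*s)*(2 + s) = 2*s*(2 + s))
I(l, j) = j**2 + 39*l + j*l (I(l, j) = j*j + (39*l + l*j) = j**2 + (39*l + j*l) = j**2 + 39*l + j*l)
-111*(t(-10) + I(-8, -5)) = -111*(2*(-10)*(2 - 10) + ((-5)**2 + 39*(-8) - 5*(-8))) = -111*(2*(-10)*(-8) + (25 - 312 + 40)) = -111*(160 - 247) = -111*(-87) = 9657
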